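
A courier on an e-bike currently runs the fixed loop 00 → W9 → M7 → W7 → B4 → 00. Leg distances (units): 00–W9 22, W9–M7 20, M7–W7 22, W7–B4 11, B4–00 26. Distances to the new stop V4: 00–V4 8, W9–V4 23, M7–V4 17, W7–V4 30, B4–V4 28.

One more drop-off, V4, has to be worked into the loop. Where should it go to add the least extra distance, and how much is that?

Insertion cost between consecutive stops i–j is d(i,V4) + d(V4,j) − d(i,j):
  between 00 and W9: 8 + 23 − 22 = 9
  between W9 and M7: 23 + 17 − 20 = 20
  between M7 and W7: 17 + 30 − 22 = 25
  between W7 and B4: 30 + 28 − 11 = 47
  between B4 and 00: 28 + 8 − 26 = 10
Cheapest insertion is between 00 and W9, adding 9.
New total = 101 + 9 = 110.

+9 — insert V4 between 00 and W9.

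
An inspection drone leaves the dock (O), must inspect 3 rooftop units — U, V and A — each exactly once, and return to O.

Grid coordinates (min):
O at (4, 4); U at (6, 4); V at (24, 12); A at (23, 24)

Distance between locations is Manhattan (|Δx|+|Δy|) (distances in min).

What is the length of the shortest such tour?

There are 3 distinct closed tours to check (reversals are equivalent).
O-U-V-A-O: 2+26+13+39 = 80
O-U-A-V-O: 2+37+13+28 = 80
O-V-U-A-O: 28+26+37+39 = 130
The minimum is 80.
One optimal route: O → U → V → A → O (or its reverse).

Shortest round trip = 80 min.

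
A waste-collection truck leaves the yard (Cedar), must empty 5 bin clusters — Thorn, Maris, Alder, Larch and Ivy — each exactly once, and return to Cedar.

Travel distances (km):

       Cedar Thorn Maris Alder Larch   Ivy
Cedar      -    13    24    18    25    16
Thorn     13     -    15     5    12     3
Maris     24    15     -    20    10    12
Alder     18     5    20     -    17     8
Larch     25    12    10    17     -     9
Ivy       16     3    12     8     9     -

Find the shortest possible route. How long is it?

There are 60 distinct closed tours to check (reversals are equivalent).
Cedar→Thorn→Maris→Alder→Larch→Ivy→Cedar: 13+15+20+17+9+16 = 90
Cedar→Thorn→Maris→Alder→Ivy→Larch→Cedar: 13+15+20+8+9+25 = 90
Cedar→Thorn→Maris→Larch→Alder→Ivy→Cedar: 13+15+10+17+8+16 = 79
Cedar→Thorn→Maris→Larch→Ivy→Alder→Cedar: 13+15+10+9+8+18 = 73
Cedar→Thorn→Maris→Ivy→Alder→Larch→Cedar: 13+15+12+8+17+25 = 90
Cedar→Thorn→Maris→Ivy→Larch→Alder→Cedar: 13+15+12+9+17+18 = 84
Cedar→Thorn→Alder→Maris→Larch→Ivy→Cedar: 13+5+20+10+9+16 = 73
Cedar→Thorn→Alder→Maris→Ivy→Larch→Cedar: 13+5+20+12+9+25 = 84
Cedar→Thorn→Alder→Larch→Maris→Ivy→Cedar: 13+5+17+10+12+16 = 73
Cedar→Thorn→Alder→Larch→Ivy→Maris→Cedar: 13+5+17+9+12+24 = 80
Cedar→Thorn→Alder→Ivy→Maris→Larch→Cedar: 13+5+8+12+10+25 = 73
Cedar→Thorn→Alder→Ivy→Larch→Maris→Cedar: 13+5+8+9+10+24 = 69
Cedar→Thorn→Larch→Maris→Alder→Ivy→Cedar: 13+12+10+20+8+16 = 79
Cedar→Thorn→Larch→Maris→Ivy→Alder→Cedar: 13+12+10+12+8+18 = 73
… (46 more)
The minimum is 69.
One optimal route: Cedar → Thorn → Alder → Ivy → Larch → Maris → Cedar (or its reverse).

Minimum total distance: 69 km.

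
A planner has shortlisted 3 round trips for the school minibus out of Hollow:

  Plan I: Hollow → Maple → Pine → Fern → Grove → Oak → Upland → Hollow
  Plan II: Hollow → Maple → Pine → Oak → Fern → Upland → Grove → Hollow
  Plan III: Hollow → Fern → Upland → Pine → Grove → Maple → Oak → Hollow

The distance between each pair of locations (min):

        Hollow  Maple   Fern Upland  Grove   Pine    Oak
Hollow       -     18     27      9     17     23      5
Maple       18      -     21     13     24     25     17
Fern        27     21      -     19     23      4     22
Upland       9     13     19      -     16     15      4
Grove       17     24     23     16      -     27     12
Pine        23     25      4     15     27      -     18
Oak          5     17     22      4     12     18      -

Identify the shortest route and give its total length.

Plan I: 18 + 25 + 4 + 23 + 12 + 4 + 9 = 95
Plan II: 18 + 25 + 18 + 22 + 19 + 16 + 17 = 135
Plan III: 27 + 19 + 15 + 27 + 24 + 17 + 5 = 134

95 min — Plan I is the shortest.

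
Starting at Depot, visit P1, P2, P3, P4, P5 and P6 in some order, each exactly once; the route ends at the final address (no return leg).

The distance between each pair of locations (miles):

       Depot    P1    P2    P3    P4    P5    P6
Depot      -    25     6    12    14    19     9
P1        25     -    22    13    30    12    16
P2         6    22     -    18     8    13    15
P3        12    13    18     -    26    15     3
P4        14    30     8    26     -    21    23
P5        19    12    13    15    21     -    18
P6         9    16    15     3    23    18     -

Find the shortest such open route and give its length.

There are 6! = 720 possible orderings.
Depot - P1 - P2 - P3 - P4 - P5 - P6: 25+22+18+26+21+18 = 130
Depot - P1 - P2 - P3 - P4 - P6 - P5: 25+22+18+26+23+18 = 132
Depot - P1 - P2 - P3 - P5 - P4 - P6: 25+22+18+15+21+23 = 124
Depot - P1 - P2 - P3 - P5 - P6 - P4: 25+22+18+15+18+23 = 121
Depot - P1 - P2 - P3 - P6 - P4 - P5: 25+22+18+3+23+21 = 112
Depot - P1 - P2 - P3 - P6 - P5 - P4: 25+22+18+3+18+21 = 107
Depot - P1 - P2 - P4 - P3 - P5 - P6: 25+22+8+26+15+18 = 114
Depot - P1 - P2 - P4 - P3 - P6 - P5: 25+22+8+26+3+18 = 102
… (712 more)
Depot - P6 - P3 - P1 - P5 - P2 - P4: 9+3+13+12+13+8 = 58  ← best
The minimum is 58.
One shortest path: Depot → P6 → P3 → P1 → P5 → P2 → P4.

58 miles — the minimum one-way total.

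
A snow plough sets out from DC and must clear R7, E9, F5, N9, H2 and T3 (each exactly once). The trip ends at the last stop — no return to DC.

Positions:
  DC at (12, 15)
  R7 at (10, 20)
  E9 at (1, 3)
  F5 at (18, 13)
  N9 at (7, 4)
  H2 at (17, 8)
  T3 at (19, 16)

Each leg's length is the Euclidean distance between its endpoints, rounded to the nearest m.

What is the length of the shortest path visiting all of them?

There are 6! = 720 possible orderings.
DC → R7 → E9 → F5 → N9 → H2 → T3: 5+19+20+14+11+8 = 77
DC → R7 → E9 → F5 → N9 → T3 → H2: 5+19+20+14+17+8 = 83
DC → R7 → E9 → F5 → H2 → N9 → T3: 5+19+20+5+11+17 = 77
DC → R7 → E9 → F5 → H2 → T3 → N9: 5+19+20+5+8+17 = 74
DC → R7 → E9 → F5 → T3 → N9 → H2: 5+19+20+3+17+11 = 75
DC → R7 → E9 → F5 → T3 → H2 → N9: 5+19+20+3+8+11 = 66
DC → R7 → E9 → N9 → F5 → H2 → T3: 5+19+6+14+5+8 = 57
DC → R7 → E9 → N9 → F5 → T3 → H2: 5+19+6+14+3+8 = 55
… (712 more)
DC → R7 → T3 → F5 → H2 → N9 → E9: 5+10+3+5+11+6 = 40  ← best
The minimum is 40.
One shortest path: DC → R7 → T3 → F5 → H2 → N9 → E9.

Minimum one-way distance = 40 m.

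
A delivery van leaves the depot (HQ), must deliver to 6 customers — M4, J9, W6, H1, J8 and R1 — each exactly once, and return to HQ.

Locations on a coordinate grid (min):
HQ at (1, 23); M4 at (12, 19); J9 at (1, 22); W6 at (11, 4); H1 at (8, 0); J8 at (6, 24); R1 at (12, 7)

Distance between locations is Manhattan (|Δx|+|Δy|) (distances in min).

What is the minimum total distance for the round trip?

Shortest round trip = 70 min.

There are 360 distinct closed tours to check (reversals are equivalent).
HQ → M4 → J9 → W6 → H1 → J8 → R1 → HQ: 15+14+28+7+26+23+27 = 140
HQ → M4 → J9 → W6 → H1 → R1 → J8 → HQ: 15+14+28+7+11+23+6 = 104
HQ → M4 → J9 → W6 → J8 → H1 → R1 → HQ: 15+14+28+25+26+11+27 = 146
HQ → M4 → J9 → W6 → J8 → R1 → H1 → HQ: 15+14+28+25+23+11+30 = 146
HQ → M4 → J9 → W6 → R1 → H1 → J8 → HQ: 15+14+28+4+11+26+6 = 104
HQ → M4 → J9 → W6 → R1 → J8 → H1 → HQ: 15+14+28+4+23+26+30 = 140
HQ → M4 → J9 → H1 → W6 → J8 → R1 → HQ: 15+14+29+7+25+23+27 = 140
HQ → M4 → J9 → H1 → W6 → R1 → J8 → HQ: 15+14+29+7+4+23+6 = 98
… (352 more)
HQ → J9 → M4 → R1 → W6 → H1 → J8 → HQ: 1+14+12+4+7+26+6 = 70  ← best
The minimum is 70.
One optimal route: HQ → J9 → M4 → R1 → W6 → H1 → J8 → HQ (or its reverse).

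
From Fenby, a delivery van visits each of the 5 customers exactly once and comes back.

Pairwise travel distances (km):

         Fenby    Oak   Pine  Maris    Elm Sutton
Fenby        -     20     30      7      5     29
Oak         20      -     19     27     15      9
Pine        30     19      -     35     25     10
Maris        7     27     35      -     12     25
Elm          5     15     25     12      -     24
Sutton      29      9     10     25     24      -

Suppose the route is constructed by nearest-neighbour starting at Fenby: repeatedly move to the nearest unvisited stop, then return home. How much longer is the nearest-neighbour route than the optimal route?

The nearest-neighbour route is 19 km longer than optimal.

From Fenby: Elm=5, Maris=7, Oak=20, Sutton=29, Pine=30 → choose Elm (5).
From Elm: Maris=12, Oak=15, Sutton=24, Pine=25 → choose Maris (12).
From Maris: Sutton=25, Oak=27, Pine=35 → choose Sutton (25).
From Sutton: Oak=9, Pine=10 → choose Oak (9).
From Oak: Pine=19 → choose Pine (19).
NN route Fenby → Elm → Maris → Sutton → Oak → Pine → Fenby costs 100.
Optimal: Fenby → Maris → Pine → Sutton → Oak → Elm → Fenby costs 81 (by enumerating all 60 distinct tours).
Excess = 100 − 81 = 19.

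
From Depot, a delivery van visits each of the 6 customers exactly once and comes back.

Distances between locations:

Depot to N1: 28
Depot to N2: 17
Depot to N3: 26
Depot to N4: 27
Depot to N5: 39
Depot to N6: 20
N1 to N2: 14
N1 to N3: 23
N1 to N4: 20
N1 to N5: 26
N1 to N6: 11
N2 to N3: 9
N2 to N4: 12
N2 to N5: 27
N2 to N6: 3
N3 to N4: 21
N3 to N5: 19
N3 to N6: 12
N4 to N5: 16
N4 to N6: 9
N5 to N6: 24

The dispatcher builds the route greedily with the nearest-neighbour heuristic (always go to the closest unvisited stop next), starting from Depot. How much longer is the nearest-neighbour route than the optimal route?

From Depot: N2=17, N6=20, N3=26, N4=27, N1=28, N5=39 → choose N2 (17).
From N2: N6=3, N3=9, N4=12, N1=14, N5=27 → choose N6 (3).
From N6: N4=9, N1=11, N3=12, N5=24 → choose N4 (9).
From N4: N5=16, N1=20, N3=21 → choose N5 (16).
From N5: N3=19, N1=26 → choose N3 (19).
From N3: N1=23 → choose N1 (23).
NN route Depot → N2 → N6 → N4 → N5 → N3 → N1 → Depot costs 115.
Optimal: Depot → N1 → N6 → N4 → N5 → N3 → N2 → Depot costs 109 (by enumerating all 360 distinct tours).
Excess = 115 − 109 = 6.

The nearest-neighbour route is 6 longer than optimal.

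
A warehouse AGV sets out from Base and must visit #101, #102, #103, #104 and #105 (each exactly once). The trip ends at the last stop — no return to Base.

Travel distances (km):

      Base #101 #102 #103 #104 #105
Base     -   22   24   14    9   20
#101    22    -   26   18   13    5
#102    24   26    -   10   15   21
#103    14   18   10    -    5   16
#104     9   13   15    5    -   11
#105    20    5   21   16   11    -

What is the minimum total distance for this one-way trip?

There are 5! = 120 possible orderings.
Base→#101→#102→#103→#104→#105: 22+26+10+5+11 = 74
Base→#101→#102→#103→#105→#104: 22+26+10+16+11 = 85
Base→#101→#102→#104→#103→#105: 22+26+15+5+16 = 84
Base→#101→#102→#104→#105→#103: 22+26+15+11+16 = 90
Base→#101→#102→#105→#103→#104: 22+26+21+16+5 = 90
Base→#101→#102→#105→#104→#103: 22+26+21+11+5 = 85
Base→#101→#103→#102→#104→#105: 22+18+10+15+11 = 76
Base→#101→#103→#102→#105→#104: 22+18+10+21+11 = 82
Base→#101→#103→#104→#102→#105: 22+18+5+15+21 = 81
Base→#101→#103→#104→#105→#102: 22+18+5+11+21 = 77
Base→#101→#103→#105→#102→#104: 22+18+16+21+15 = 92
Base→#101→#103→#105→#104→#102: 22+18+16+11+15 = 82
Base→#101→#104→#102→#103→#105: 22+13+15+10+16 = 76
Base→#101→#104→#102→#105→#103: 22+13+15+21+16 = 87
… (106 more)
Base→#104→#103→#102→#105→#101: 9+5+10+21+5 = 50  ← best
The minimum is 50.
One shortest path: Base → #104 → #103 → #102 → #105 → #101.

50 km — the minimum one-way total.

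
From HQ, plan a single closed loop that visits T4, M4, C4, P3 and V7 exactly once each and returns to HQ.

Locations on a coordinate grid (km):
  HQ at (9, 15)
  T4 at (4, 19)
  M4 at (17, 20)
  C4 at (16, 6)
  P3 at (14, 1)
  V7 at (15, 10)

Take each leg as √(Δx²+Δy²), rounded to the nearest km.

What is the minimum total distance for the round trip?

53 km — the shortest possible round trip.

There are 60 distinct closed tours to check (reversals are equivalent).
HQ→T4→M4→C4→P3→V7→HQ: 6+13+14+5+9+8 = 55
HQ→T4→M4→C4→V7→P3→HQ: 6+13+14+4+9+15 = 61
HQ→T4→M4→P3→C4→V7→HQ: 6+13+19+5+4+8 = 55
HQ→T4→M4→P3→V7→C4→HQ: 6+13+19+9+4+11 = 62
HQ→T4→M4→V7→C4→P3→HQ: 6+13+10+4+5+15 = 53
HQ→T4→M4→V7→P3→C4→HQ: 6+13+10+9+5+11 = 54
HQ→T4→C4→M4→P3→V7→HQ: 6+18+14+19+9+8 = 74
HQ→T4→C4→M4→V7→P3→HQ: 6+18+14+10+9+15 = 72
HQ→T4→C4→P3→M4→V7→HQ: 6+18+5+19+10+8 = 66
HQ→T4→C4→P3→V7→M4→HQ: 6+18+5+9+10+9 = 57
HQ→T4→C4→V7→M4→P3→HQ: 6+18+4+10+19+15 = 72
HQ→T4→C4→V7→P3→M4→HQ: 6+18+4+9+19+9 = 65
HQ→T4→P3→M4→C4→V7→HQ: 6+21+19+14+4+8 = 72
HQ→T4→P3→M4→V7→C4→HQ: 6+21+19+10+4+11 = 71
… (46 more)
The minimum is 53.
One optimal route: HQ → T4 → M4 → V7 → C4 → P3 → HQ (or its reverse).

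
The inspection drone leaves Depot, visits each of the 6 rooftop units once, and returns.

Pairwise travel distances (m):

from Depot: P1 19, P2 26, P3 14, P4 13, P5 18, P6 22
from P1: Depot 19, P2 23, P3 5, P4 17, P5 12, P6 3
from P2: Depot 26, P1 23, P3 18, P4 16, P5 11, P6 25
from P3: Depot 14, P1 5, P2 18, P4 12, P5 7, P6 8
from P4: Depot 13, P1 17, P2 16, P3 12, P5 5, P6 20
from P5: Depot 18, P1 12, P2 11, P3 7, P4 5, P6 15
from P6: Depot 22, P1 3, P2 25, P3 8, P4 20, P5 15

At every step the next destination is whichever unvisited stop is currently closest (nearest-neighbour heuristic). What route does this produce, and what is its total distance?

Total distance 84 m via the nearest-neighbour route Depot → P4 → P5 → P3 → P1 → P6 → P2 → Depot.

From Depot: distances to unvisited — P4=13, P3=14, P5=18, P1=19, P6=22, P2=26. Nearest is P4 (13).
From P4: distances to unvisited — P5=5, P3=12, P2=16, P1=17, P6=20. Nearest is P5 (5).
From P5: distances to unvisited — P3=7, P2=11, P1=12, P6=15. Nearest is P3 (7).
From P3: distances to unvisited — P1=5, P6=8, P2=18. Nearest is P1 (5).
From P1: distances to unvisited — P6=3, P2=23. Nearest is P6 (3).
From P6: distances to unvisited — P2=25. Nearest is P2 (25).
Return P2→Depot: 26.
Total = 13 + 5 + 7 + 5 + 3 + 25 + 26 = 84.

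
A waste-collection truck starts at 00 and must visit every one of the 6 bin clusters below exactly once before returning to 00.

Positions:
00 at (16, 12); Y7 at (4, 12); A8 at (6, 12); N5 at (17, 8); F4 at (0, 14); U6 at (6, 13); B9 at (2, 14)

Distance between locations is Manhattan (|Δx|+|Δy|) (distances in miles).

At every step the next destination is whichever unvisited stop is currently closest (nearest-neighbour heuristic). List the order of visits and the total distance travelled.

Total distance 48 miles via the nearest-neighbour route 00 → N5 → A8 → U6 → Y7 → B9 → F4 → 00.

From 00: distances to unvisited — N5=5, A8=10, U6=11, Y7=12, B9=16, F4=18. Nearest is N5 (5).
From N5: distances to unvisited — A8=15, U6=16, Y7=17, B9=21, F4=23. Nearest is A8 (15).
From A8: distances to unvisited — U6=1, Y7=2, B9=6, F4=8. Nearest is U6 (1).
From U6: distances to unvisited — Y7=3, B9=5, F4=7. Nearest is Y7 (3).
From Y7: distances to unvisited — B9=4, F4=6. Nearest is B9 (4).
From B9: distances to unvisited — F4=2. Nearest is F4 (2).
Return F4→00: 18.
Total = 5 + 15 + 1 + 3 + 4 + 2 + 18 = 48.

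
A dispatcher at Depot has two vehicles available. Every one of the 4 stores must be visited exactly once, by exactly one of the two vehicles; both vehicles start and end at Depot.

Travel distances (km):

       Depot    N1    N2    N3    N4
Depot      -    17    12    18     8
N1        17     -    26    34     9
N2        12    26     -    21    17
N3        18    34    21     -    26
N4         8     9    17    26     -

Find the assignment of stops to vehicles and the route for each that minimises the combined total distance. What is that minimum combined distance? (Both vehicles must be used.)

85 km — the smallest possible combined total.

Check every non-empty split of the stops between the two vehicles; for each half take its own optimal tour:
  {N1} + {N2, N3, N4}: 34 + 64 = 98
  {N2} + {N1, N3, N4}: 24 + 69 = 93
  {N1, N2} + {N3, N4}: 55 + 52 = 107
  {N3} + {N1, N2, N4}: 36 + 55 = 91
  {N1, N3} + {N2, N4}: 69 + 37 = 106
  {N2, N3} + {N1, N4}: 51 + 34 = 85
  … (7 splits in total)
Best: vehicle 1 Depot → N2 → N3 → Depot = 51; vehicle 2 Depot → N1 → N4 → Depot = 34; combined 85.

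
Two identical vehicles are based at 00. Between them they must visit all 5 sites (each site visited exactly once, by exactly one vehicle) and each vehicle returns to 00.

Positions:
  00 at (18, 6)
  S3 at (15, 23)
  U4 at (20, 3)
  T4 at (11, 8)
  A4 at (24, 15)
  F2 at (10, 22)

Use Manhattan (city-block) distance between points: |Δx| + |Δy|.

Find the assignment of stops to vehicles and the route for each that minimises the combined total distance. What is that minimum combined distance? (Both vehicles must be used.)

72 — the smallest possible combined total.

Try each way of splitting the stops between the two vehicles (each non-empty) and, for each split, find the best tour for each vehicle:
  {S3} + {U4, T4, A4, F2}: 40 + 66 = 106
  {U4} + {S3, T4, A4, F2}: 10 + 62 = 72
  {S3, U4} + {T4, A4, F2}: 50 + 60 = 110
  {T4} + {S3, U4, A4, F2}: 18 + 68 = 86
  {S3, T4} + {U4, A4, F2}: 48 + 66 = 114
  {U4, T4} + {S3, A4, F2}: 28 + 62 = 90
  … (15 splits in total)
Best: vehicle 1 00 → U4 → 00 = 10; vehicle 2 00 → T4 → F2 → S3 → A4 → 00 = 62; combined 72.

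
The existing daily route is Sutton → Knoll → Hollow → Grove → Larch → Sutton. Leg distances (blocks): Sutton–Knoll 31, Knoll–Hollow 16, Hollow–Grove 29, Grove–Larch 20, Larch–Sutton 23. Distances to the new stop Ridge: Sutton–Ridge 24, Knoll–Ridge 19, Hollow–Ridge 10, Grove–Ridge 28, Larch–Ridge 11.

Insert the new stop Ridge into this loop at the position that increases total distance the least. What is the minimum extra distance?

Minimum extra distance: 9 blocks, inserting Ridge between Hollow and Grove.

Insertion cost between consecutive stops i–j is d(i,Ridge) + d(Ridge,j) − d(i,j):
  between Sutton and Knoll: 24 + 19 − 31 = 12
  between Knoll and Hollow: 19 + 10 − 16 = 13
  between Hollow and Grove: 10 + 28 − 29 = 9
  between Grove and Larch: 28 + 11 − 20 = 19
  between Larch and Sutton: 11 + 24 − 23 = 12
Cheapest insertion is between Hollow and Grove, adding 9.
New total = 119 + 9 = 128.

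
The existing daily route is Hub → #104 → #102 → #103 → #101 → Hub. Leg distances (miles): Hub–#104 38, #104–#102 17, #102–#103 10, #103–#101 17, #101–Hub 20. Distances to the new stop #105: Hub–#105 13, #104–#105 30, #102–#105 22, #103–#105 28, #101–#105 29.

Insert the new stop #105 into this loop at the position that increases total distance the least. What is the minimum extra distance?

Adding 5 miles by placing #105 on the Hub–#104 leg.

Insertion cost between consecutive stops i–j is d(i,#105) + d(#105,j) − d(i,j):
  between Hub and #104: 13 + 30 − 38 = 5
  between #104 and #102: 30 + 22 − 17 = 35
  between #102 and #103: 22 + 28 − 10 = 40
  between #103 and #101: 28 + 29 − 17 = 40
  between #101 and Hub: 29 + 13 − 20 = 22
Cheapest insertion is between Hub and #104, adding 5.
New total = 102 + 5 = 107.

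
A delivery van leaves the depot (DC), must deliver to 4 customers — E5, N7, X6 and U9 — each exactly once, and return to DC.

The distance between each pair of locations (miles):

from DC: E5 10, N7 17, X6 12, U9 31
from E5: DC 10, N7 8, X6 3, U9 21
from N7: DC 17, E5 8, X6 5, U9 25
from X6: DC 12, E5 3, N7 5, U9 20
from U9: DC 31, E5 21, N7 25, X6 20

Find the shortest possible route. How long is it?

There are 12 distinct closed tours to check (reversals are equivalent).
DC→E5→N7→X6→U9→DC: 10+8+5+20+31 = 74
DC→E5→N7→U9→X6→DC: 10+8+25+20+12 = 75
DC→E5→X6→N7→U9→DC: 10+3+5+25+31 = 74
DC→E5→X6→U9→N7→DC: 10+3+20+25+17 = 75
DC→E5→U9→N7→X6→DC: 10+21+25+5+12 = 73
DC→E5→U9→X6→N7→DC: 10+21+20+5+17 = 73
DC→N7→E5→X6→U9→DC: 17+8+3+20+31 = 79
DC→N7→E5→U9→X6→DC: 17+8+21+20+12 = 78
DC→N7→X6→E5→U9→DC: 17+5+3+21+31 = 77
DC→N7→U9→E5→X6→DC: 17+25+21+3+12 = 78
DC→X6→E5→N7→U9→DC: 12+3+8+25+31 = 79
DC→X6→N7→E5→U9→DC: 12+5+8+21+31 = 77
The minimum is 73.
One optimal route: DC → E5 → U9 → N7 → X6 → DC (or its reverse).

Minimum total distance: 73 miles.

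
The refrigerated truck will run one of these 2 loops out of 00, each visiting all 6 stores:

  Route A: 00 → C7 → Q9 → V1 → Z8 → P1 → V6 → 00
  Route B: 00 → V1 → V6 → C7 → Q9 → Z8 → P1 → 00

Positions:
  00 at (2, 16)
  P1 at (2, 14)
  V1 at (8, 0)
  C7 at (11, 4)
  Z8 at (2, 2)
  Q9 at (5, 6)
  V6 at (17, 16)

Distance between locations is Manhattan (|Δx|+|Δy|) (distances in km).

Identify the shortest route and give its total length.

Route A: 21 + 8 + 9 + 8 + 12 + 17 + 15 = 90
Route B: 22 + 25 + 18 + 8 + 7 + 12 + 2 = 94

Shortest is Route A, total 90 km.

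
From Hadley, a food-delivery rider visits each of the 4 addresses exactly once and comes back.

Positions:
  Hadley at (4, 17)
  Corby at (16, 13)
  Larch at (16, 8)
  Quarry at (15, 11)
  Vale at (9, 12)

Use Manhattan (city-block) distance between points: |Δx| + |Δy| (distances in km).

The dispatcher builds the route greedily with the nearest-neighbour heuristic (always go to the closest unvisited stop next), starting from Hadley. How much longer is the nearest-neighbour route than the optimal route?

Hadley: Vale=10, Corby=16, Quarry=17, Larch=21 ⇒ Vale
Vale: Quarry=7, Corby=8, Larch=11 ⇒ Quarry
Quarry: Corby=3, Larch=4 ⇒ Corby
Corby: Larch=5 ⇒ Larch
NN route Hadley → Vale → Quarry → Corby → Larch → Hadley costs 46.
Optimal: Hadley → Corby → Larch → Quarry → Vale → Hadley costs 42 (by enumerating all 12 distinct tours).
Excess = 46 − 42 = 4.

Excess over optimum: 4 km.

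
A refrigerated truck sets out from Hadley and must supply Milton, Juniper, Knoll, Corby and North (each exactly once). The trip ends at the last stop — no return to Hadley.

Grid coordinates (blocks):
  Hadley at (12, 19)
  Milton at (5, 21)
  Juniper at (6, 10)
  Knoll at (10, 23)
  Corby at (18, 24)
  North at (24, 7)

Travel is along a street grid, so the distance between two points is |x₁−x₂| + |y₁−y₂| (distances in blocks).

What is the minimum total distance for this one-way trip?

There are 5! = 120 possible orderings.
Hadley → Milton → Juniper → Knoll → Corby → North: 9+12+17+9+23 = 70
Hadley → Milton → Juniper → Knoll → North → Corby: 9+12+17+30+23 = 91
Hadley → Milton → Juniper → Corby → Knoll → North: 9+12+26+9+30 = 86
Hadley → Milton → Juniper → Corby → North → Knoll: 9+12+26+23+30 = 100
Hadley → Milton → Juniper → North → Knoll → Corby: 9+12+21+30+9 = 81
Hadley → Milton → Juniper → North → Corby → Knoll: 9+12+21+23+9 = 74
Hadley → Milton → Knoll → Juniper → Corby → North: 9+7+17+26+23 = 82
Hadley → Milton → Knoll → Juniper → North → Corby: 9+7+17+21+23 = 77
Hadley → Milton → Knoll → Corby → Juniper → North: 9+7+9+26+21 = 72
Hadley → Milton → Knoll → Corby → North → Juniper: 9+7+9+23+21 = 69
Hadley → Milton → Knoll → North → Juniper → Corby: 9+7+30+21+26 = 93
Hadley → Milton → Knoll → North → Corby → Juniper: 9+7+30+23+26 = 95
Hadley → Milton → Corby → Juniper → Knoll → North: 9+16+26+17+30 = 98
Hadley → Milton → Corby → Juniper → North → Knoll: 9+16+26+21+30 = 102
… (106 more)
Hadley → Corby → Knoll → Milton → Juniper → North: 11+9+7+12+21 = 60  ← best
The minimum is 60.
One shortest path: Hadley → Corby → Knoll → Milton → Juniper → North.

60 blocks — the minimum one-way total.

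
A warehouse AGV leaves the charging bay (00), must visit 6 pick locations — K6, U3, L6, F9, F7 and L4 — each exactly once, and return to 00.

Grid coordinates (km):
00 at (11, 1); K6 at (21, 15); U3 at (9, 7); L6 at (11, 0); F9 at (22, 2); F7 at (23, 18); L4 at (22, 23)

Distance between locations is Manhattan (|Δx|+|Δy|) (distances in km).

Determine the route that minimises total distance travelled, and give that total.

Minimum total distance: 74 km.

00→K6→U3→L6→F9→F7→L4→00: 24+20+9+13+17+6+33 = 122
00→K6→U3→L6→F9→L4→F7→00: 24+20+9+13+21+6+29 = 122
00→K6→U3→L6→F7→F9→L4→00: 24+20+9+30+17+21+33 = 154
00→K6→U3→L6→F7→L4→F9→00: 24+20+9+30+6+21+12 = 122
00→K6→U3→L6→L4→F9→F7→00: 24+20+9+34+21+17+29 = 154
00→K6→U3→L6→L4→F7→F9→00: 24+20+9+34+6+17+12 = 122
00→K6→U3→F9→L6→F7→L4→00: 24+20+18+13+30+6+33 = 144
00→K6→U3→F9→L6→L4→F7→00: 24+20+18+13+34+6+29 = 144
… (352 more)
00→U3→K6→F7→L4→F9→L6→00: 8+20+5+6+21+13+1 = 74  ← best
The minimum is 74.
One optimal route: 00 → U3 → K6 → F7 → L4 → F9 → L6 → 00 (or its reverse).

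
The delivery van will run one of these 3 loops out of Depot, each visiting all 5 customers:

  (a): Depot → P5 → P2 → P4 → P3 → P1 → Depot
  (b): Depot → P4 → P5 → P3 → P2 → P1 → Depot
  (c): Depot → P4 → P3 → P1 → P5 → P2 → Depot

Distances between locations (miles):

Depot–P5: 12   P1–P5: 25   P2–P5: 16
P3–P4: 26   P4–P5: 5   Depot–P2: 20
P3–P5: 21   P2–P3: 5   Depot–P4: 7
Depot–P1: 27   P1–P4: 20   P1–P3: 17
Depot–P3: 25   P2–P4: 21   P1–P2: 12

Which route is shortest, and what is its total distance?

77 miles — (b) is the shortest.

(a): 12 + 16 + 21 + 26 + 17 + 27 = 119
(b): 7 + 5 + 21 + 5 + 12 + 27 = 77
(c): 7 + 26 + 17 + 25 + 16 + 20 = 111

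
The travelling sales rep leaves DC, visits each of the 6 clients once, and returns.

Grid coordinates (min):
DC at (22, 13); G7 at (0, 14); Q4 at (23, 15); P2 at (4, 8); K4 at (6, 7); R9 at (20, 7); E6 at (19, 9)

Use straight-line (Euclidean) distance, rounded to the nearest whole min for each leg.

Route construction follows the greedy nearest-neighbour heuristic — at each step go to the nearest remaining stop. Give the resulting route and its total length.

DC → [Q4:2 / E6:5 / R9:6 / K4:17 / P2:19 / G7:22] → Q4 (2)
Q4 → [E6:7 / R9:9 / K4:19 / P2:20 / G7:23] → E6 (7)
E6 → [R9:2 / K4:13 / P2:15 / G7:20] → R9 (2)
R9 → [K4:14 / P2:16 / G7:21] → K4 (14)
K4 → [P2:2 / G7:9] → P2 (2)
P2 → [G7:7] → G7 (7)
Return G7→DC: 22.
Total = 2 + 7 + 2 + 14 + 2 + 7 + 22 = 56.

Nearest-neighbour total = 56 min; route DC → Q4 → E6 → R9 → K4 → P2 → G7 → DC.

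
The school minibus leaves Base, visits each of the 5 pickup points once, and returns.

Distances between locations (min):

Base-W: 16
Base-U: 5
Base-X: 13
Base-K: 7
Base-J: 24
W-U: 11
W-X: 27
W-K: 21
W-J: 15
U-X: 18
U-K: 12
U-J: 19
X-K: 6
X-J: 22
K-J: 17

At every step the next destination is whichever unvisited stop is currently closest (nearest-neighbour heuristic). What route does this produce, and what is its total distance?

At Base the remaining stops are U 5, K 7, X 13, W 16, J 24; go to U.
At U the remaining stops are W 11, K 12, X 18, J 19; go to W.
At W the remaining stops are J 15, K 21, X 27; go to J.
At J the remaining stops are K 17, X 22; go to K.
At K the remaining stops are X 6; go to X.
Return X→Base: 13.
Total = 5 + 11 + 15 + 17 + 6 + 13 = 67.

Nearest-neighbour total = 67 min; route Base → U → W → J → K → X → Base.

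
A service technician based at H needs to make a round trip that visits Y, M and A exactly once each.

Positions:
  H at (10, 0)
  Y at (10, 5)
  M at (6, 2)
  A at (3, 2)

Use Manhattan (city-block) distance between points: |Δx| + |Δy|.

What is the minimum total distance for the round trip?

24 — the shortest possible round trip.

H - Y - M - A - H: 5+7+3+9 = 24
H - Y - A - M - H: 5+10+3+6 = 24
H - M - Y - A - H: 6+7+10+9 = 32
The minimum is 24.
One optimal route: H → Y → M → A → H (or its reverse).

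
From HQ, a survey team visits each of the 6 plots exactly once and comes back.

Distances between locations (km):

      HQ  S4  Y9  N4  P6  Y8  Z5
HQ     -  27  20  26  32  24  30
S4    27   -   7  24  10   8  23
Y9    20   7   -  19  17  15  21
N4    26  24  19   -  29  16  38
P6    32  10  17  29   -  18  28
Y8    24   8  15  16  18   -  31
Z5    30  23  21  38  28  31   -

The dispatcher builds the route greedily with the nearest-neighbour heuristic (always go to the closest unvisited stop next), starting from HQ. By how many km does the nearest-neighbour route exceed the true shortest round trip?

HQ: Y9=20, Y8=24, N4=26, S4=27, Z5=30, P6=32 ⇒ Y9
Y9: S4=7, Y8=15, P6=17, N4=19, Z5=21 ⇒ S4
S4: Y8=8, P6=10, Z5=23, N4=24 ⇒ Y8
Y8: N4=16, P6=18, Z5=31 ⇒ N4
N4: P6=29, Z5=38 ⇒ P6
P6: Z5=28 ⇒ Z5
NN route HQ → Y9 → S4 → Y8 → N4 → P6 → Z5 → HQ costs 138.
Optimal: HQ → N4 → Y8 → S4 → P6 → Y9 → Z5 → HQ costs 128 (by enumerating all 360 distinct tours).
Excess = 138 − 128 = 10.

The nearest-neighbour route is 10 km longer than optimal.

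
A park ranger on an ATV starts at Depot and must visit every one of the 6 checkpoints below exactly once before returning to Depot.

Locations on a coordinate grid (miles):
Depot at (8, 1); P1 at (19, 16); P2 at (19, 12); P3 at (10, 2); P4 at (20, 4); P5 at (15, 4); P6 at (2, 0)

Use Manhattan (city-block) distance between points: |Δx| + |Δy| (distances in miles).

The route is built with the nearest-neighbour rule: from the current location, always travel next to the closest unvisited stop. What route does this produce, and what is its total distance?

Total distance 68 miles via the nearest-neighbour route Depot → P3 → P5 → P4 → P2 → P1 → P6 → Depot.

Depot → [P3:3 / P6:7 / P5:10 / P4:15 / P2:22 / P1:26] → P3 (3)
P3 → [P5:7 / P6:10 / P4:12 / P2:19 / P1:23] → P5 (7)
P5 → [P4:5 / P2:12 / P1:16 / P6:17] → P4 (5)
P4 → [P2:9 / P1:13 / P6:22] → P2 (9)
P2 → [P1:4 / P6:29] → P1 (4)
P1 → [P6:33] → P6 (33)
Return P6→Depot: 7.
Total = 3 + 7 + 5 + 9 + 4 + 33 + 7 = 68.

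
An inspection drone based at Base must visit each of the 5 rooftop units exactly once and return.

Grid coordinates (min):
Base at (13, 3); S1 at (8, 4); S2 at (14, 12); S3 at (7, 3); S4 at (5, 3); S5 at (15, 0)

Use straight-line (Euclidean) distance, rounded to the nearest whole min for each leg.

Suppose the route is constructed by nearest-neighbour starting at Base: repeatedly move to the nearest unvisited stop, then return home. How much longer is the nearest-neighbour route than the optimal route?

Base: S5=4, S1=5, S3=6, S4=8, S2=9 ⇒ S5
S5: S1=8, S3=9, S4=10, S2=12 ⇒ S1
S1: S3=1, S4=3, S2=10 ⇒ S3
S3: S4=2, S2=11 ⇒ S4
S4: S2=13 ⇒ S2
NN route Base → S5 → S1 → S3 → S4 → S2 → Base costs 37.
Optimal: Base → S2 → S1 → S3 → S4 → S5 → Base costs 36 (by enumerating all 60 distinct tours).
Excess = 37 − 36 = 1.

1 min longer than the optimal tour.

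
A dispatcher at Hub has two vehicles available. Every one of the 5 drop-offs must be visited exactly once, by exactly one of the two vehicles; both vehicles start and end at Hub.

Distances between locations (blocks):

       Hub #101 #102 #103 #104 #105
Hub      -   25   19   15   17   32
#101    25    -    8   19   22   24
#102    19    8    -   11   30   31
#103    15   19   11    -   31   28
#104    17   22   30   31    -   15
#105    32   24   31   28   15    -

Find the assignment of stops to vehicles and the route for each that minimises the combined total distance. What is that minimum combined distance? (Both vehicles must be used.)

113 blocks — the smallest possible combined total.

Try each way of splitting the stops between the two vehicles (each non-empty) and, for each split, find the best tour for each vehicle:
  {#101} + {#102, #103, #104, #105}: 50 + 89 = 139
  {#102} + {#101, #103, #104, #105}: 38 + 90 = 128
  {#101, #102} + {#103, #104, #105}: 52 + 75 = 127
  {#103} + {#101, #102, #104, #105}: 30 + 83 = 113
  {#101, #103} + {#102, #104, #105}: 59 + 82 = 141
  {#102, #103} + {#101, #104, #105}: 45 + 81 = 126
  … (15 splits in total)
Best: vehicle 1 Hub → #103 → Hub = 30; vehicle 2 Hub → #102 → #101 → #105 → #104 → Hub = 83; combined 113.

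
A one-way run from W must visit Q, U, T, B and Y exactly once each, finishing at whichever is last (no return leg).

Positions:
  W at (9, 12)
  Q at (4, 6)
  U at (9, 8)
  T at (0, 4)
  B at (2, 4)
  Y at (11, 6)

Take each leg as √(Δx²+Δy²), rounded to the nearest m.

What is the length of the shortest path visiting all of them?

There are 5! = 120 possible orderings.
W - Q - U - T - B - Y: 8+5+10+2+9 = 34
W - Q - U - T - Y - B: 8+5+10+11+9 = 43
W - Q - U - B - T - Y: 8+5+8+2+11 = 34
W - Q - U - B - Y - T: 8+5+8+9+11 = 41
W - Q - U - Y - T - B: 8+5+3+11+2 = 29
W - Q - U - Y - B - T: 8+5+3+9+2 = 27
W - Q - T - U - B - Y: 8+4+10+8+9 = 39
W - Q - T - U - Y - B: 8+4+10+3+9 = 34
W - Q - T - B - U - Y: 8+4+2+8+3 = 25
W - Q - T - B - Y - U: 8+4+2+9+3 = 26
W - Q - T - Y - U - B: 8+4+11+3+8 = 34
W - Q - T - Y - B - U: 8+4+11+9+8 = 40
W - Q - B - U - T - Y: 8+3+8+10+11 = 40
W - Q - B - U - Y - T: 8+3+8+3+11 = 33
… (106 more)
W - U - Y - Q - B - T: 4+3+7+3+2 = 19  ← best
The minimum is 19.
One shortest path: W → U → Y → Q → B → T.

Minimum one-way distance = 19 m.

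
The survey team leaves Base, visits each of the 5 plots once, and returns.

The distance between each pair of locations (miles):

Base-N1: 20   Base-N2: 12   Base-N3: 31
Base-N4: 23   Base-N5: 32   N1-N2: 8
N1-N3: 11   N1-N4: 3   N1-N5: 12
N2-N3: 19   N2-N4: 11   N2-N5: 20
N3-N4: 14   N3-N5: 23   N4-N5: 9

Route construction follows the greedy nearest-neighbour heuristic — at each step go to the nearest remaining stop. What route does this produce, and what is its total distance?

From Base: distances to unvisited — N2=12, N1=20, N4=23, N3=31, N5=32. Nearest is N2 (12).
From N2: distances to unvisited — N1=8, N4=11, N3=19, N5=20. Nearest is N1 (8).
From N1: distances to unvisited — N4=3, N3=11, N5=12. Nearest is N4 (3).
From N4: distances to unvisited — N5=9, N3=14. Nearest is N5 (9).
From N5: distances to unvisited — N3=23. Nearest is N3 (23).
Return N3→Base: 31.
Total = 12 + 8 + 3 + 9 + 23 + 31 = 86.

86 miles along Base → N2 → N1 → N4 → N5 → N3 → Base.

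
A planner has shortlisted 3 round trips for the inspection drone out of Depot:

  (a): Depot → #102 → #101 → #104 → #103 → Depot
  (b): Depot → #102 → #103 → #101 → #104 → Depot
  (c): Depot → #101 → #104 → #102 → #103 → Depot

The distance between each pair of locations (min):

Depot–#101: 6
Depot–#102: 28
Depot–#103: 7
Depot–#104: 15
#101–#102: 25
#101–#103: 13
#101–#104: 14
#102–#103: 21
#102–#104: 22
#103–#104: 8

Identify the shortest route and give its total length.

Shortest is (c), total 70 min.

(a): 28 + 25 + 14 + 8 + 7 = 82
(b): 28 + 21 + 13 + 14 + 15 = 91
(c): 6 + 14 + 22 + 21 + 7 = 70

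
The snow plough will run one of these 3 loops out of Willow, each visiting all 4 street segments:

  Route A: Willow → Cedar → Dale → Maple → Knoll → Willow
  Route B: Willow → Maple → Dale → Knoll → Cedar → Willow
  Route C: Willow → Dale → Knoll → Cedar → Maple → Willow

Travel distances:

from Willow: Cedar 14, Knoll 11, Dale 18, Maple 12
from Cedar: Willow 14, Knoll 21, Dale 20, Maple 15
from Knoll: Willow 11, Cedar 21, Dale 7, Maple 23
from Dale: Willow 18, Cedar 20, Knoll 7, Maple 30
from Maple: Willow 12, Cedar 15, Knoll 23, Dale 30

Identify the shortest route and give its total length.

Shortest is Route C, total 73.

Route A: 14 + 20 + 30 + 23 + 11 = 98
Route B: 12 + 30 + 7 + 21 + 14 = 84
Route C: 18 + 7 + 21 + 15 + 12 = 73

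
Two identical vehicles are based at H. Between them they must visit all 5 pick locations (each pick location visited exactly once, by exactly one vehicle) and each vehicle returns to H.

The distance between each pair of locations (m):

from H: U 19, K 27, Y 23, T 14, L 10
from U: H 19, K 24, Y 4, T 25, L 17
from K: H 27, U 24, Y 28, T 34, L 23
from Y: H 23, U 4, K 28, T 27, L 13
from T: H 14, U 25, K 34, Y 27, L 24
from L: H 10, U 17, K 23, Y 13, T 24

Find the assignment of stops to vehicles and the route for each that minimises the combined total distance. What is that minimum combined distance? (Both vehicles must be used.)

Check every non-empty split of the stops between the two vehicles; for each half take its own optimal tour:
  {U} + {K, Y, T, L}: 38 + 99 = 137
  {K} + {U, Y, T, L}: 54 + 66 = 120
  {U, K} + {Y, T, L}: 70 + 64 = 134
  {Y} + {U, K, T, L}: 46 + 96 = 142
  {U, Y} + {K, T, L}: 46 + 81 = 127
  {K, Y} + {U, T, L}: 78 + 66 = 144
  … (15 splits in total)
  {T} + {U, K, Y, L}: 28 + 78 = 106  ← best
Best: vehicle 1 H → T → H = 28; vehicle 2 H → K → U → Y → L → H = 78; combined 106.

Minimum combined distance: 106 m.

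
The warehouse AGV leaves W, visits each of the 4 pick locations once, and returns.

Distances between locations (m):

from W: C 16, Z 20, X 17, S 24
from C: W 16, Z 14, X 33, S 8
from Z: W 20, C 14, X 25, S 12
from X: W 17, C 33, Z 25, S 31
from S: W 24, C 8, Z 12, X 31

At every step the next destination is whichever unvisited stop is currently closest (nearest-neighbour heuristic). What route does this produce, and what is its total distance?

At W the remaining stops are C 16, X 17, Z 20, S 24; go to C.
At C the remaining stops are S 8, Z 14, X 33; go to S.
At S the remaining stops are Z 12, X 31; go to Z.
At Z the remaining stops are X 25; go to X.
Return X→W: 17.
Total = 16 + 8 + 12 + 25 + 17 = 78.

Total distance 78 m via the nearest-neighbour route W → C → S → Z → X → W.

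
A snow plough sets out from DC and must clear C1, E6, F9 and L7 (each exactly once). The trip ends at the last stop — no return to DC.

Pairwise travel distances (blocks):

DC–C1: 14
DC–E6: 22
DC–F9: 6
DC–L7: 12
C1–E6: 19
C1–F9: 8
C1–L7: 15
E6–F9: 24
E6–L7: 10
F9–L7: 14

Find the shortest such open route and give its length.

There are 4! = 24 possible orderings.
DC→C1→E6→F9→L7: 14+19+24+14 = 71
DC→C1→E6→L7→F9: 14+19+10+14 = 57
DC→C1→F9→E6→L7: 14+8+24+10 = 56
DC→C1→F9→L7→E6: 14+8+14+10 = 46
DC→C1→L7→E6→F9: 14+15+10+24 = 63
DC→C1→L7→F9→E6: 14+15+14+24 = 67
DC→E6→C1→F9→L7: 22+19+8+14 = 63
DC→E6→C1→L7→F9: 22+19+15+14 = 70
DC→E6→F9→C1→L7: 22+24+8+15 = 69
DC→E6→F9→L7→C1: 22+24+14+15 = 75
DC→E6→L7→C1→F9: 22+10+15+8 = 55
DC→E6→L7→F9→C1: 22+10+14+8 = 54
DC→F9→C1→E6→L7: 6+8+19+10 = 43
DC→F9→C1→L7→E6: 6+8+15+10 = 39
… (10 more)
The minimum is 39.
One shortest path: DC → F9 → C1 → L7 → E6.

Shortest open route: 39 blocks.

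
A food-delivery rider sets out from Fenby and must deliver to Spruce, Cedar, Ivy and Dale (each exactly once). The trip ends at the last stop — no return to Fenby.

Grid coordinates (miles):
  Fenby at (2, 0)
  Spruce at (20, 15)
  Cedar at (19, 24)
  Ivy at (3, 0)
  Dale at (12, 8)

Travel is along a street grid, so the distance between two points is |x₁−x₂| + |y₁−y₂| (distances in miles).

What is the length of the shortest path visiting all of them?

There are 4! = 24 possible orderings.
Fenby→Spruce→Cedar→Ivy→Dale: 33+10+40+17 = 100
Fenby→Spruce→Cedar→Dale→Ivy: 33+10+23+17 = 83
Fenby→Spruce→Ivy→Cedar→Dale: 33+32+40+23 = 128
Fenby→Spruce→Ivy→Dale→Cedar: 33+32+17+23 = 105
Fenby→Spruce→Dale→Cedar→Ivy: 33+15+23+40 = 111
Fenby→Spruce→Dale→Ivy→Cedar: 33+15+17+40 = 105
Fenby→Cedar→Spruce→Ivy→Dale: 41+10+32+17 = 100
Fenby→Cedar→Spruce→Dale→Ivy: 41+10+15+17 = 83
Fenby→Cedar→Ivy→Spruce→Dale: 41+40+32+15 = 128
Fenby→Cedar→Ivy→Dale→Spruce: 41+40+17+15 = 113
Fenby→Cedar→Dale→Spruce→Ivy: 41+23+15+32 = 111
Fenby→Cedar→Dale→Ivy→Spruce: 41+23+17+32 = 113
Fenby→Ivy→Spruce→Cedar→Dale: 1+32+10+23 = 66
Fenby→Ivy→Spruce→Dale→Cedar: 1+32+15+23 = 71
… (10 more)
Fenby→Ivy→Dale→Spruce→Cedar: 1+17+15+10 = 43  ← best
The minimum is 43.
One shortest path: Fenby → Ivy → Dale → Spruce → Cedar.

Minimum one-way distance = 43 miles.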